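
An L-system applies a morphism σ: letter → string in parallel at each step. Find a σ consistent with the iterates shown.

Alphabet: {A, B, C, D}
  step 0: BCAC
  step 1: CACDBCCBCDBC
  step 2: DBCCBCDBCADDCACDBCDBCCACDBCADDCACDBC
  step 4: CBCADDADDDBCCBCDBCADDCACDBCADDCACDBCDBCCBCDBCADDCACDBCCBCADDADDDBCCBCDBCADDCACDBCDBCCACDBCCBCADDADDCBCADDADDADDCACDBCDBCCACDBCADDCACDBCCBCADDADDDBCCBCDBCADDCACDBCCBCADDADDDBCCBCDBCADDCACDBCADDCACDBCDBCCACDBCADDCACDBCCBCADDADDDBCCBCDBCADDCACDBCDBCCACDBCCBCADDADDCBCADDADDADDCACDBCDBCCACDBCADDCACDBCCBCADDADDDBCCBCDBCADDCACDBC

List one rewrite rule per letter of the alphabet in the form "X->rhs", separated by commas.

A->CBC, B->CAC, C->DBC, D->ADD

  step 1 ⇒ step 2: CACDBCCBCDBC ⇒ DBC·CBC·DBC·ADD·CAC·DBC·DBC·CAC·DBC·ADD·CAC·DBC
    A ↦ CBC
    B ↦ CAC
    C ↦ DBC
    D ↦ ADD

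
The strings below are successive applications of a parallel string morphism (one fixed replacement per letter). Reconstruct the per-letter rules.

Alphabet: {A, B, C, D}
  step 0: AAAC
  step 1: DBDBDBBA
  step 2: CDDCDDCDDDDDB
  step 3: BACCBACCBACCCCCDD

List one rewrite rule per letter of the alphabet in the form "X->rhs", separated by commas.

A->DB, B->DD, C->BA, D->C

  step 2 ⇒ step 3: CDDCDDCDDDDDB ⇒ BA·C·C·BA·C·C·BA·C·C·C·C·C·DD
    B ↦ DD
    C ↦ BA
    D ↦ C
  step 0 ⇒ step 1: AAAC ⇒ DB·DB·DB·BA
    A ↦ DB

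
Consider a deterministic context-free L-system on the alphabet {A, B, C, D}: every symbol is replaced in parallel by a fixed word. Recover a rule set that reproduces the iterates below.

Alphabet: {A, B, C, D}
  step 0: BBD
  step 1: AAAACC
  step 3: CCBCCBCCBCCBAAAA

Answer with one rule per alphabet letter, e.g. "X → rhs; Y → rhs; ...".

A->DC, B->AA, C->B, D->CC

  step 0 ⇒ step 1: BBD ⇒ AA·AA·CC
    B ↦ AA
    D ↦ CC
    A ↦ DC  (constrained at step 1)
    C ↦ B  (constrained at step 1)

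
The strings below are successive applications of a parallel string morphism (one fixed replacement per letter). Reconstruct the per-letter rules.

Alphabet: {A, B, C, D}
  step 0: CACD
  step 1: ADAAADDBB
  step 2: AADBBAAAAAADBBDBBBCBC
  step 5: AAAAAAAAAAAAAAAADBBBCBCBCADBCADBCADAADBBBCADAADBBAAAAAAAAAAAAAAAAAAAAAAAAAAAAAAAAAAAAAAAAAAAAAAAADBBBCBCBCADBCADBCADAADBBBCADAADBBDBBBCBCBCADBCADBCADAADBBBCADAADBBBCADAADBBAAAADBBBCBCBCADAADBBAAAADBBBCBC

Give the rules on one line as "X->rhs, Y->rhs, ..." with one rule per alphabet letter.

A->AA, B->BC, C->AD, D->DBB

  step 1 ⇒ step 2: ADAAADDBB ⇒ AA·DBB·AA·AA·AA·DBB·DBB·BC·BC
    A ↦ AA
    B ↦ BC
    D ↦ DBB
  step 0 ⇒ step 1: CACD ⇒ AD·AA·AD·DBB
    C ↦ AD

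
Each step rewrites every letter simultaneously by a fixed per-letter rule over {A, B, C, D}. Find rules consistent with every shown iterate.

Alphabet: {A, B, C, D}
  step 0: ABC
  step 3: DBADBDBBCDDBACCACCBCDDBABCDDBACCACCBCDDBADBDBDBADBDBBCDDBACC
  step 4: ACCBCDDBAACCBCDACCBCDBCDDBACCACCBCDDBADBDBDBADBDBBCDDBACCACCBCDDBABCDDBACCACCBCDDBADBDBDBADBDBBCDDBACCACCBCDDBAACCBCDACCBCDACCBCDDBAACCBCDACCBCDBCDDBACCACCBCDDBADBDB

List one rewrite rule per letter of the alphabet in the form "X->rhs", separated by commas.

  step 3 ⇒ step 4: DBADBDBBCDDBACCACCBCDDBABCDDBACCACCBCDDBADBDBDBADBDBBCDDBACC ⇒ ACC·BCD·DBA·ACC·BCD·ACC·BCD·BCD·DB·ACC·ACC·BCD·DBA·DB·DB·DBA·DB·DB·BCD·DB·ACC·ACC·BCD·DBA·BCD·DB·ACC·ACC·BCD·DBA·DB·DB·DBA·DB·DB·BCD·DB·ACC·ACC·BCD·DBA·ACC·BCD·ACC·BCD·ACC·BCD·DBA·ACC·BCD·ACC·BCD·BCD·DB·ACC·ACC·BCD·DBA·DB·DB
    A ↦ DBA
    B ↦ BCD
    C ↦ DB
    D ↦ ACC

A->DBA, B->BCD, C->DB, D->ACC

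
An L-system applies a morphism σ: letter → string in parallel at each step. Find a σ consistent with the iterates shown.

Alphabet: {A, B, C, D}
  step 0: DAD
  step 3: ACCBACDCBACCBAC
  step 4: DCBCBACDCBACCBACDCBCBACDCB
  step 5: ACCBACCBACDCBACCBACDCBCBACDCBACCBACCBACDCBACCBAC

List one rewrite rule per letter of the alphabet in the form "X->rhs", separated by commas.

A->D, B->AC, C->CB, D->AC

  step 4 ⇒ step 5: DCBCBACDCBACCBACDCBCBACDCB ⇒ AC·CB·AC·CB·AC·D·CB·AC·CB·AC·D·CB·CB·AC·D·CB·AC·CB·AC·CB·AC·D·CB·AC·CB·AC
    A ↦ D
    B ↦ AC
    C ↦ CB
    D ↦ AC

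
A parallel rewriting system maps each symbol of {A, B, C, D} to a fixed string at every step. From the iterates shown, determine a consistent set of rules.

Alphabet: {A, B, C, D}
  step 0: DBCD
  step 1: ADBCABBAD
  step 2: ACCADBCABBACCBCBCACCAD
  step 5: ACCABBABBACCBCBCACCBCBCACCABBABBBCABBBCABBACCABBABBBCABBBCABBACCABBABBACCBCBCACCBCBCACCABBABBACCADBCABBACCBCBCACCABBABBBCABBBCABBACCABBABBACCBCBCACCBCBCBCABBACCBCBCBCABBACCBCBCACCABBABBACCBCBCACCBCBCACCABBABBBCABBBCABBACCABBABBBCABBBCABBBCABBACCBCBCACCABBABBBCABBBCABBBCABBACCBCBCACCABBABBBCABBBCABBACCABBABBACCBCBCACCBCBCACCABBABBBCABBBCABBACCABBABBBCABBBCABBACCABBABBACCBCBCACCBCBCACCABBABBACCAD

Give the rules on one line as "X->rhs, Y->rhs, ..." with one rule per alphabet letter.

  step 1 ⇒ step 2: ADBCABBAD ⇒ ACC·AD·BC·ABB·ACC·BC·BC·ACC·AD
    A ↦ ACC
    B ↦ BC
    C ↦ ABB
    D ↦ AD

A->ACC, B->BC, C->ABB, D->AD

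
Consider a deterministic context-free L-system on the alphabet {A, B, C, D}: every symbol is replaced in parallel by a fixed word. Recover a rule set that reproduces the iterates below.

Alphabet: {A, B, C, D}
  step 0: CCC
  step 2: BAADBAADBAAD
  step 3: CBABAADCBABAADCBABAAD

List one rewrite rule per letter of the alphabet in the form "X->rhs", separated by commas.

A->BA, B->C, C->AD, D->AD

  step 2 ⇒ step 3: BAADBAADBAAD ⇒ C·BA·BA·AD·C·BA·BA·AD·C·BA·BA·AD
    A ↦ BA
    B ↦ C
    D ↦ AD
    C ↦ AD  (constrained at step 0)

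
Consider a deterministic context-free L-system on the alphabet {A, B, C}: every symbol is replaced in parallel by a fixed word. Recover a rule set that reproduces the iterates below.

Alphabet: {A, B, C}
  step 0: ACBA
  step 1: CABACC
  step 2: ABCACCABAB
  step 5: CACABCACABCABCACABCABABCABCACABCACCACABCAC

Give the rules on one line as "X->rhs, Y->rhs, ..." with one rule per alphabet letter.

A->C, B->AC, C->AB

  step 1 ⇒ step 2: CABACC ⇒ AB·C·AC·C·AB·AB
    A ↦ C
    B ↦ AC
    C ↦ AB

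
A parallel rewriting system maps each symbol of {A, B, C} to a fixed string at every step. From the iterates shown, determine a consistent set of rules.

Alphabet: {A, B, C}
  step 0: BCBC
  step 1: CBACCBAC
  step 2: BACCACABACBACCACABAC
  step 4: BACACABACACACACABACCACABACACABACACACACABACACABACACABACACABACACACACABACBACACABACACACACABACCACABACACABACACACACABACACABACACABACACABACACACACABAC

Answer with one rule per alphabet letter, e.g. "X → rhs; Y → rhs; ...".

A->ACA, B->C, C->BAC

  step 1 ⇒ step 2: CBACCBAC ⇒ BAC·C·ACA·BAC·BAC·C·ACA·BAC
    A ↦ ACA
    B ↦ C
    C ↦ BAC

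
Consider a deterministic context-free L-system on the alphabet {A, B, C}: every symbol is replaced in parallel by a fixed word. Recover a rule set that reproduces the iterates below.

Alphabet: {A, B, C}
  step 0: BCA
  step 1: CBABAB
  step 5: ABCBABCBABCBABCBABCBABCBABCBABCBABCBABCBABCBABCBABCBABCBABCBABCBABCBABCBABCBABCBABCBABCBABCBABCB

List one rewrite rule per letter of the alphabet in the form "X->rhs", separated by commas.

  step 0 ⇒ step 1: BCA ⇒ CB·AB·AB
    A ↦ AB
    B ↦ CB
    C ↦ AB

A->AB, B->CB, C->AB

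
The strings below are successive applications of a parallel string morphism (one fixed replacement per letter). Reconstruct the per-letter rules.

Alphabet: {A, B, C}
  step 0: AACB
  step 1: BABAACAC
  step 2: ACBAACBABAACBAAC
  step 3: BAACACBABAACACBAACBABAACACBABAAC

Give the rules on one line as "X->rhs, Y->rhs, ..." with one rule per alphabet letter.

  step 2 ⇒ step 3: ACBAACBABAACBAAC ⇒ BA·AC·AC·BA·BA·AC·AC·BA·AC·BA·BA·AC·AC·BA·BA·AC
    A ↦ BA
    B ↦ AC
    C ↦ AC

A->BA, B->AC, C->AC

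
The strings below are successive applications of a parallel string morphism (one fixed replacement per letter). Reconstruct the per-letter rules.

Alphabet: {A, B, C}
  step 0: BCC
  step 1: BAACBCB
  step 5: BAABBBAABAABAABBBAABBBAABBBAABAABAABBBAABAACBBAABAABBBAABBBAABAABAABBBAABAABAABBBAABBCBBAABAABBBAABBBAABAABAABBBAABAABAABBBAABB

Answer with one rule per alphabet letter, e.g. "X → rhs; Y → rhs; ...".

  step 0 ⇒ step 1: BCC ⇒ BAA·CB·CB
    B ↦ BAA
    C ↦ CB
    A ↦ B  (constrained at step 1)

A->B, B->BAA, C->CB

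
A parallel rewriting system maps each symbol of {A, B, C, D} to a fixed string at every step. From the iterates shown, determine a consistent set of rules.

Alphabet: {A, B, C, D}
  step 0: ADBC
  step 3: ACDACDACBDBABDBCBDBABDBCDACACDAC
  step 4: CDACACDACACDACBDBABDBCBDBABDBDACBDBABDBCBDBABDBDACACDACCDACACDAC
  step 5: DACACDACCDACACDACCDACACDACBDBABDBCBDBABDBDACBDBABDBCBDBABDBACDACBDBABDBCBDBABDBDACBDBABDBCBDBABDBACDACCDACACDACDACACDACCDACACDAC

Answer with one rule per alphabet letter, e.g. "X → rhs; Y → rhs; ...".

A->C, B->BDB, C->DAC, D->A

  step 4 ⇒ step 5: CDACACDACACDACBDBABDBCBDBABDBDACBDBABDBCBDBABDBDACACDACCDACACDAC ⇒ DAC·A·C·DAC·C·DAC·A·C·DAC·C·DAC·A·C·DAC·BDB·A·BDB·C·BDB·A·BDB·DAC·BDB·A·BDB·C·BDB·A·BDB·A·C·DAC·BDB·A·BDB·C·BDB·A·BDB·DAC·BDB·A·BDB·C·BDB·A·BDB·A·C·DAC·C·DAC·A·C·DAC·DAC·A·C·DAC·C·DAC·A·C·DAC
    A ↦ C
    B ↦ BDB
    C ↦ DAC
    D ↦ A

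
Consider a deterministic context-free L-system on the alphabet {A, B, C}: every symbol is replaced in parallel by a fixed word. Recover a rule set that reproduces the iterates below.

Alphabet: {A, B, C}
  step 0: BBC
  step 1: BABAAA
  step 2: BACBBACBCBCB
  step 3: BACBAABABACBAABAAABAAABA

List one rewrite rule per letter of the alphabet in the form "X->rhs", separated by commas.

  step 2 ⇒ step 3: BACBBACBCBCB ⇒ BA·CB·AA·BA·BA·CB·AA·BA·AA·BA·AA·BA
    A ↦ CB
    B ↦ BA
    C ↦ AA

A->CB, B->BA, C->AA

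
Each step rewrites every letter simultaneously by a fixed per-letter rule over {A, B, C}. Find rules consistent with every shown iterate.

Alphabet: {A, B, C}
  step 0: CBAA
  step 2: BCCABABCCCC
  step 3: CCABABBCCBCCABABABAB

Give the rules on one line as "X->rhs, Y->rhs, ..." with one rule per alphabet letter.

A->B, B->CC, C->AB

  step 2 ⇒ step 3: BCCABABCCCC ⇒ CC·AB·AB·B·CC·B·CC·AB·AB·AB·AB
    A ↦ B
    B ↦ CC
    C ↦ AB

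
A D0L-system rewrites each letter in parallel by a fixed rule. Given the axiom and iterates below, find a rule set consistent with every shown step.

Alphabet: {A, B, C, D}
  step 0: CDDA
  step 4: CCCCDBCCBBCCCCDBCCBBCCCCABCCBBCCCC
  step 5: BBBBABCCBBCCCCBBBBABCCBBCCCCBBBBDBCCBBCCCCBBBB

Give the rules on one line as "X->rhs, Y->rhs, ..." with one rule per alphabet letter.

  step 4 ⇒ step 5: CCCCDBCCBBCCCCDBCCBBCCCCABCCBBCCCC ⇒ B·B·B·B·AB·CC·B·B·CC·CC·B·B·B·B·AB·CC·B·B·CC·CC·B·B·B·B·DB·CC·B·B·CC·CC·B·B·B·B
    A ↦ DB
    B ↦ CC
    C ↦ B
    D ↦ AB

A->DB, B->CC, C->B, D->AB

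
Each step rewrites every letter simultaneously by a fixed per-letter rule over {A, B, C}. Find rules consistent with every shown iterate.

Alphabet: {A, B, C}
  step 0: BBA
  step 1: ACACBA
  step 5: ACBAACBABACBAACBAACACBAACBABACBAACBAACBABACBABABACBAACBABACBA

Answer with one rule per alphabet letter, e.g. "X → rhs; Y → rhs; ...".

  step 0 ⇒ step 1: BBA ⇒ AC·AC·BA
    A ↦ BA
    B ↦ AC
    C ↦ B  (constrained at step 1)

A->BA, B->AC, C->B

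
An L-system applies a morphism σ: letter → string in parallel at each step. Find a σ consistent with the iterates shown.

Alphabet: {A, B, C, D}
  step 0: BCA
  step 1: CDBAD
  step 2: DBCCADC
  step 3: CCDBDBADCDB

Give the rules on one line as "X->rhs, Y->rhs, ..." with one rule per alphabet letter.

A->AD, B->C, C->DB, D->C

  step 2 ⇒ step 3: DBCCADC ⇒ C·C·DB·DB·AD·C·DB
    A ↦ AD
    B ↦ C
    C ↦ DB
    D ↦ C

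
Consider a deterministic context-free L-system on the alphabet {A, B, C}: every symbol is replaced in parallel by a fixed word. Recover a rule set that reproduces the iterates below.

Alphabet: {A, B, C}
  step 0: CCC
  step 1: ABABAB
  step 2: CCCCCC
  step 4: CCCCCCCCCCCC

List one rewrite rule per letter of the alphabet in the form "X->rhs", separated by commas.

  step 1 ⇒ step 2: ABABAB ⇒ C·C·C·C·C·C
    A ↦ C
    B ↦ C
  step 0 ⇒ step 1: CCC ⇒ AB·AB·AB
    C ↦ AB

A->C, B->C, C->AB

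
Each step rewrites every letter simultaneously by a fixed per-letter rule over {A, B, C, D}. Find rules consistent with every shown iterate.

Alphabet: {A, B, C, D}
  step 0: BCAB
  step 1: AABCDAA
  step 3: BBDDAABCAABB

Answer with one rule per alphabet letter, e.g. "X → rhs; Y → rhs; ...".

A->D, B->AA, C->BC, D->B

  step 0 ⇒ step 1: BCAB ⇒ AA·BC·D·AA
    A ↦ D
    B ↦ AA
    C ↦ BC
    D ↦ B  (constrained at step 1)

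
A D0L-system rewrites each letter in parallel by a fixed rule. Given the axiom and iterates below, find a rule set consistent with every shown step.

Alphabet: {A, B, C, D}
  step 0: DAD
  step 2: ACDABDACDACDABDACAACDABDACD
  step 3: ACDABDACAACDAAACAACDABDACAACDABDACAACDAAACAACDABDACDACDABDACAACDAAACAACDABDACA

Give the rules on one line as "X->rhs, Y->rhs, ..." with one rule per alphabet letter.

  step 2 ⇒ step 3: ACDABDACDACDABDACAACDABDACD ⇒ ACD·ABD·ACA·ACD·AA·ACA·ACD·ABD·ACA·ACD·ABD·ACA·ACD·AA·ACA·ACD·ABD·ACD·ACD·ABD·ACA·ACD·AA·ACA·ACD·ABD·ACA
    A ↦ ACD
    B ↦ AA
    C ↦ ABD
    D ↦ ACA

A->ACD, B->AA, C->ABD, D->ACA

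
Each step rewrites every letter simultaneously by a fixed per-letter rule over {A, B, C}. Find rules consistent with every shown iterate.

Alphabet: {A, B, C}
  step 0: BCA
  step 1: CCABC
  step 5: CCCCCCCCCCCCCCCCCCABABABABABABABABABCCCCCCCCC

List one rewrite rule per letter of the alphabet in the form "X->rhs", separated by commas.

A->C, B->CC, C->AB

  step 0 ⇒ step 1: BCA ⇒ CC·AB·C
    A ↦ C
    B ↦ CC
    C ↦ AB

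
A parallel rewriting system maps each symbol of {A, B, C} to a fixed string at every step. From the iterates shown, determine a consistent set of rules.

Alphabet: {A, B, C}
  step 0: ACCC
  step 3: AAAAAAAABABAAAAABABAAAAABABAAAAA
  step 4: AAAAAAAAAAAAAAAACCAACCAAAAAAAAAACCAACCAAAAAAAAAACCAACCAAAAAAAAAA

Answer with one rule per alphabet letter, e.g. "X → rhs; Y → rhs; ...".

A->AA, B->CC, C->BA

  step 3 ⇒ step 4: AAAAAAAABABAAAAABABAAAAABABAAAAA ⇒ AA·AA·AA·AA·AA·AA·AA·AA·CC·AA·CC·AA·AA·AA·AA·AA·CC·AA·CC·AA·AA·AA·AA·AA·CC·AA·CC·AA·AA·AA·AA·AA
    A ↦ AA
    B ↦ CC
    C ↦ BA  (constrained at step 0)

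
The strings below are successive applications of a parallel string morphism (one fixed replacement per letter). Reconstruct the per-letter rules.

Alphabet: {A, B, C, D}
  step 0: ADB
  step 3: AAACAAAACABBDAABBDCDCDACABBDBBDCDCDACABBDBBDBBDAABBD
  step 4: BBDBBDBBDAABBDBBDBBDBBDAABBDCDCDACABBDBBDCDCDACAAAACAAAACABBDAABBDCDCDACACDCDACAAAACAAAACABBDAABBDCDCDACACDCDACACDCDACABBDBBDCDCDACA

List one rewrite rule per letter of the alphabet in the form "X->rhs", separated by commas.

  step 3 ⇒ step 4: AAACAAAACABBDAABBDCDCDACABBDBBDCDCDACABBDBBDBBDAABBD ⇒ BBD·BBD·BBD·AA·BBD·BBD·BBD·BBD·AA·BBD·CD·CD·ACA·BBD·BBD·CD·CD·ACA·AA·ACA·AA·ACA·BBD·AA·BBD·CD·CD·ACA·CD·CD·ACA·AA·ACA·AA·ACA·BBD·AA·BBD·CD·CD·ACA·CD·CD·ACA·CD·CD·ACA·BBD·BBD·CD·CD·ACA
    A ↦ BBD
    B ↦ CD
    C ↦ AA
    D ↦ ACA

A->BBD, B->CD, C->AA, D->ACA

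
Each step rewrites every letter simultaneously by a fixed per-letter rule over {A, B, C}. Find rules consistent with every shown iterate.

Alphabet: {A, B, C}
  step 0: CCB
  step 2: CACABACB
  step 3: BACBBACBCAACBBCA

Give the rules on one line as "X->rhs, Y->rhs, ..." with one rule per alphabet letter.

  step 2 ⇒ step 3: CACABACB ⇒ B·ACB·B·ACB·CA·ACB·B·CA
    A ↦ ACB
    B ↦ CA
    C ↦ B

A->ACB, B->CA, C->B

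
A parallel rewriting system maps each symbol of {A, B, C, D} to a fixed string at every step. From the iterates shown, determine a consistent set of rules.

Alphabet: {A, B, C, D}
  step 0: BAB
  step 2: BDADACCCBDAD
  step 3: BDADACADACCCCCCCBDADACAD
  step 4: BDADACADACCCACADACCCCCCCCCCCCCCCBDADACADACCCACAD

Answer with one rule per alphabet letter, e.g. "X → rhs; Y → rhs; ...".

A->AC, B->BD, C->CC, D->AD

  step 3 ⇒ step 4: BDADACADACCCCCCCBDADACAD ⇒ BD·AD·AC·AD·AC·CC·AC·AD·AC·CC·CC·CC·CC·CC·CC·CC·BD·AD·AC·AD·AC·CC·AC·AD
    A ↦ AC
    B ↦ BD
    C ↦ CC
    D ↦ AD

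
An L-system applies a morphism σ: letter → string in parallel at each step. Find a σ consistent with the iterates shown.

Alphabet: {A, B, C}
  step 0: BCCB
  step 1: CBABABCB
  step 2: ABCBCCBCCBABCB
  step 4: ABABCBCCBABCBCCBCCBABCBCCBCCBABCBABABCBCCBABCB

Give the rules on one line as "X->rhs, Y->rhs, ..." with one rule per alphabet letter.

A->C, B->CB, C->AB

  step 1 ⇒ step 2: CBABABCB ⇒ AB·CB·C·CB·C·CB·AB·CB
    A ↦ C
    B ↦ CB
    C ↦ AB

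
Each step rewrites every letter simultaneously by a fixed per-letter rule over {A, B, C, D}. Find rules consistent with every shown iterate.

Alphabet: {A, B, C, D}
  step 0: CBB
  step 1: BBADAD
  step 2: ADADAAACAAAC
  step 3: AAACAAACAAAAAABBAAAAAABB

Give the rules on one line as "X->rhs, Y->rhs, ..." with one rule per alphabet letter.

  step 2 ⇒ step 3: ADADAAACAAAC ⇒ AA·AC·AA·AC·AA·AA·AA·BB·AA·AA·AA·BB
    A ↦ AA
    C ↦ BB
    D ↦ AC
  step 0 ⇒ step 1: CBB ⇒ BB·AD·AD
    B ↦ AD

A->AA, B->AD, C->BB, D->AC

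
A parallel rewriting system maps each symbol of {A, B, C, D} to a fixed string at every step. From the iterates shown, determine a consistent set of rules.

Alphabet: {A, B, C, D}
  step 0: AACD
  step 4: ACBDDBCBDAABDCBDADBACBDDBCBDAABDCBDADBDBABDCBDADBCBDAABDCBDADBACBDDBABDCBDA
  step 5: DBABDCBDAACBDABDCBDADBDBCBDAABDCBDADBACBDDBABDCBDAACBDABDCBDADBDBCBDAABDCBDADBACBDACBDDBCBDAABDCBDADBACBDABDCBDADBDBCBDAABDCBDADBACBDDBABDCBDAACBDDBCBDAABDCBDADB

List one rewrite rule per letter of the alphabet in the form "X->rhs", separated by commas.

A->DB, B->CBD, C->ABD, D->A

  step 4 ⇒ step 5: ACBDDBCBDAABDCBDADBACBDDBCBDAABDCBDADBDBABDCBDADBCBDAABDCBDADBACBDDBABDCBDA ⇒ DB·ABD·CBD·A·A·CBD·ABD·CBD·A·DB·DB·CBD·A·ABD·CBD·A·DB·A·CBD·DB·ABD·CBD·A·A·CBD·ABD·CBD·A·DB·DB·CBD·A·ABD·CBD·A·DB·A·CBD·A·CBD·DB·CBD·A·ABD·CBD·A·DB·A·CBD·ABD·CBD·A·DB·DB·CBD·A·ABD·CBD·A·DB·A·CBD·DB·ABD·CBD·A·A·CBD·DB·CBD·A·ABD·CBD·A·DB
    A ↦ DB
    B ↦ CBD
    C ↦ ABD
    D ↦ A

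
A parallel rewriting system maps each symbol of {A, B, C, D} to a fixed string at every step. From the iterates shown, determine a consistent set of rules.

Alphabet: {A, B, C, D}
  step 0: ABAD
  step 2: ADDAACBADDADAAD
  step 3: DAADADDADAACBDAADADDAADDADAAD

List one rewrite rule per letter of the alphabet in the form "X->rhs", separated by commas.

A->DA, B->CB, C->A, D->AD

  step 2 ⇒ step 3: ADDAACBADDADAAD ⇒ DA·AD·AD·DA·DA·A·CB·DA·AD·AD·DA·AD·DA·DA·AD
    A ↦ DA
    B ↦ CB
    C ↦ A
    D ↦ AD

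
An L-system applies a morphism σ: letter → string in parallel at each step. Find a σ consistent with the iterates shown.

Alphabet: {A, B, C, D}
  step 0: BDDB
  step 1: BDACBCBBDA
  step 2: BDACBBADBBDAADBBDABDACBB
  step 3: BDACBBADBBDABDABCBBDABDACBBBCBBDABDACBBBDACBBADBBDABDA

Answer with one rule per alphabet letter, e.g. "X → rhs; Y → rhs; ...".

A->B, B->BDA, C->ADB, D->CB

  step 2 ⇒ step 3: BDACBBADBBDAADBBDABDACBB ⇒ BDA·CB·B·ADB·BDA·BDA·B·CB·BDA·BDA·CB·B·B·CB·BDA·BDA·CB·B·BDA·CB·B·ADB·BDA·BDA
    A ↦ B
    B ↦ BDA
    C ↦ ADB
    D ↦ CB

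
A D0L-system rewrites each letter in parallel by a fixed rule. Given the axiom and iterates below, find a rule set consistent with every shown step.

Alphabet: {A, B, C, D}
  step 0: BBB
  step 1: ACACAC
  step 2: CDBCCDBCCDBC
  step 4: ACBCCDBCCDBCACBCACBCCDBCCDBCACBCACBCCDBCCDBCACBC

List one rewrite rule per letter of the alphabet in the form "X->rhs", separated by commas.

  step 1 ⇒ step 2: ACACAC ⇒ CD·BC·CD·BC·CD·BC
    A ↦ CD
    C ↦ BC
  step 0 ⇒ step 1: BBB ⇒ AC·AC·AC
    B ↦ AC
    D ↦ AC  (constrained at step 2)

A->CD, B->AC, C->BC, D->AC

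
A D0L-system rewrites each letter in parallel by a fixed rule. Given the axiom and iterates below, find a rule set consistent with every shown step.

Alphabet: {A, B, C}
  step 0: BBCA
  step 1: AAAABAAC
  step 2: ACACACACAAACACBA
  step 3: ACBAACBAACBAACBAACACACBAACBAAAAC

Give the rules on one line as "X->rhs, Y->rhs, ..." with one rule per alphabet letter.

A->AC, B->AA, C->BA

  step 2 ⇒ step 3: ACACACACAAACACBA ⇒ AC·BA·AC·BA·AC·BA·AC·BA·AC·AC·AC·BA·AC·BA·AA·AC
    A ↦ AC
    B ↦ AA
    C ↦ BA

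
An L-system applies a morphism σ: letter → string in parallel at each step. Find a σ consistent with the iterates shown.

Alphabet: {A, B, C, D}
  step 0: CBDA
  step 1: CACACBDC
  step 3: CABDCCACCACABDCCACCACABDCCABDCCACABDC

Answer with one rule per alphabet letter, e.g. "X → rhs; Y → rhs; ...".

  step 0 ⇒ step 1: CBDA ⇒ CA·CA·C·BDC
    A ↦ BDC
    B ↦ CA
    C ↦ CA
    D ↦ C

A->BDC, B->CA, C->CA, D->C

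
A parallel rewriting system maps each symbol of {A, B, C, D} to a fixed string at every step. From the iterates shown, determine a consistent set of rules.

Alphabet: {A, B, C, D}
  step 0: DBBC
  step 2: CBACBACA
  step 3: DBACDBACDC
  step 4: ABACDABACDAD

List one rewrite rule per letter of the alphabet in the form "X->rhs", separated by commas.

A->C, B->BA, C->D, D->A

  step 3 ⇒ step 4: DBACDBACDC ⇒ A·BA·C·D·A·BA·C·D·A·D
    A ↦ C
    B ↦ BA
    C ↦ D
    D ↦ A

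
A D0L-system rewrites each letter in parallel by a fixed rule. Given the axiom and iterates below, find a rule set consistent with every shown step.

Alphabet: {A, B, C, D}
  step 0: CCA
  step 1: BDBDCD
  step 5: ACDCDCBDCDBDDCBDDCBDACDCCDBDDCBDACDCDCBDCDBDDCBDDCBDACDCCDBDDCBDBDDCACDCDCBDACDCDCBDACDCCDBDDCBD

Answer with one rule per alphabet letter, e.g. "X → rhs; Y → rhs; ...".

A->CD, B->AC, C->BD, D->DC

  step 0 ⇒ step 1: CCA ⇒ BD·BD·CD
    A ↦ CD
    C ↦ BD
    B ↦ AC  (constrained at step 1)
    D ↦ DC  (constrained at step 1)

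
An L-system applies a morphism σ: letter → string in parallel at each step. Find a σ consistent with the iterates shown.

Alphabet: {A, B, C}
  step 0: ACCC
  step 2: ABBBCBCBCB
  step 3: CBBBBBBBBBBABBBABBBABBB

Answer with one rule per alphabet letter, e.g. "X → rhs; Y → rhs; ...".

A->CB, B->BBB, C->A

  step 2 ⇒ step 3: ABBBCBCBCB ⇒ CB·BBB·BBB·BBB·A·BBB·A·BBB·A·BBB
    A ↦ CB
    B ↦ BBB
    C ↦ A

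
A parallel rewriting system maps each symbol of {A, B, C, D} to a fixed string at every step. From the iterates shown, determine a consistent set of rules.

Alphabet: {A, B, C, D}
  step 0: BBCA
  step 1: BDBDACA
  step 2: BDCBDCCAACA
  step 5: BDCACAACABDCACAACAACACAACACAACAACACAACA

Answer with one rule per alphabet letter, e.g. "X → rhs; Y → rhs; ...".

  step 1 ⇒ step 2: BDBDACA ⇒ BD·C·BD·C·CA·A·CA
    A ↦ CA
    B ↦ BD
    C ↦ A
    D ↦ C

A->CA, B->BD, C->A, D->C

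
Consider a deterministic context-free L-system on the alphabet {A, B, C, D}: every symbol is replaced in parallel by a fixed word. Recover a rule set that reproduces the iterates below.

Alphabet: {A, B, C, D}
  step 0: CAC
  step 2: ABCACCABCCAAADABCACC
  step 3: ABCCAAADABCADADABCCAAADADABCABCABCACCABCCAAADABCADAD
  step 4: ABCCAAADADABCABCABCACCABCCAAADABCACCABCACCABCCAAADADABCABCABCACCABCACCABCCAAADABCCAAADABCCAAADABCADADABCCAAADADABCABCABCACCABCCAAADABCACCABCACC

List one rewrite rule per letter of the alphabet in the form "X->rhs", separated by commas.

A->ABC, B->CAA, C->AD, D->ACC

  step 3 ⇒ step 4: ABCCAAADABCADADABCCAAADADABCABCABCACCABCCAAADABCADAD ⇒ ABC·CAA·AD·AD·ABC·ABC·ABC·ACC·ABC·CAA·AD·ABC·ACC·ABC·ACC·ABC·CAA·AD·AD·ABC·ABC·ABC·ACC·ABC·ACC·ABC·CAA·AD·ABC·CAA·AD·ABC·CAA·AD·ABC·AD·AD·ABC·CAA·AD·AD·ABC·ABC·ABC·ACC·ABC·CAA·AD·ABC·ACC·ABC·ACC
    A ↦ ABC
    B ↦ CAA
    C ↦ AD
    D ↦ ACC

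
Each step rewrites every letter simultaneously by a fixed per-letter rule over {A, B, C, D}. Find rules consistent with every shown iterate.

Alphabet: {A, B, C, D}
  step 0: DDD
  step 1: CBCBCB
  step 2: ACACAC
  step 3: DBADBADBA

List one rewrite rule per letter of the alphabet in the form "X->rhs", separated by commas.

A->DB, B->C, C->A, D->CB

  step 2 ⇒ step 3: ACACAC ⇒ DB·A·DB·A·DB·A
    A ↦ DB
    C ↦ A
  step 1 ⇒ step 2: CBCBCB ⇒ A·C·A·C·A·C
    B ↦ C
  step 0 ⇒ step 1: DDD ⇒ CB·CB·CB
    D ↦ CB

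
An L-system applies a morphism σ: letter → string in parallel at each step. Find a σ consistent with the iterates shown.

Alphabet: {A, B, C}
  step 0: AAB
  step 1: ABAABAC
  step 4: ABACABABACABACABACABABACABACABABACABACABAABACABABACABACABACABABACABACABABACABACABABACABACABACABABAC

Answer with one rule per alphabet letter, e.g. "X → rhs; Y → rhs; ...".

  step 0 ⇒ step 1: AAB ⇒ ABA·ABA·C
    A ↦ ABA
    B ↦ C
    C ↦ BAC  (constrained at step 1)

A->ABA, B->C, C->BAC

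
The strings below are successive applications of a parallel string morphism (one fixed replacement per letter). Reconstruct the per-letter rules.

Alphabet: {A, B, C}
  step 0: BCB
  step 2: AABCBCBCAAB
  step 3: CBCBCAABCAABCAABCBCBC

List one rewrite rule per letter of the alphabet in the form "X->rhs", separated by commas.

  step 2 ⇒ step 3: AABCBCBCAAB ⇒ CB·CB·C·AAB·C·AAB·C·AAB·CB·CB·C
    A ↦ CB
    B ↦ C
    C ↦ AAB

A->CB, B->C, C->AAB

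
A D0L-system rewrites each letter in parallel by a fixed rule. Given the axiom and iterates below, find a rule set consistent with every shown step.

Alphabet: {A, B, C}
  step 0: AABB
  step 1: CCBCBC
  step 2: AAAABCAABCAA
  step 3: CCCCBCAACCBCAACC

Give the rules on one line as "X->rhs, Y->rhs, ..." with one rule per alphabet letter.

A->C, B->BC, C->AA

  step 2 ⇒ step 3: AAAABCAABCAA ⇒ C·C·C·C·BC·AA·C·C·BC·AA·C·C
    A ↦ C
    B ↦ BC
    C ↦ AA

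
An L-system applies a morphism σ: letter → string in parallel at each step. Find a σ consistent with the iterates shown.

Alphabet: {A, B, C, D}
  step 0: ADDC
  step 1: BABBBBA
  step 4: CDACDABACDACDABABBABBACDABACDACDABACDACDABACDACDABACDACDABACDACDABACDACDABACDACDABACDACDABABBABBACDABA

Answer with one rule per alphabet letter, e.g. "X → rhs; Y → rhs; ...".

  step 0 ⇒ step 1: ADDC ⇒ BA·B·B·BBA
    A ↦ BA
    C ↦ BBA
    D ↦ B
    B ↦ CDA  (constrained at step 1)

A->BA, B->CDA, C->BBA, D->B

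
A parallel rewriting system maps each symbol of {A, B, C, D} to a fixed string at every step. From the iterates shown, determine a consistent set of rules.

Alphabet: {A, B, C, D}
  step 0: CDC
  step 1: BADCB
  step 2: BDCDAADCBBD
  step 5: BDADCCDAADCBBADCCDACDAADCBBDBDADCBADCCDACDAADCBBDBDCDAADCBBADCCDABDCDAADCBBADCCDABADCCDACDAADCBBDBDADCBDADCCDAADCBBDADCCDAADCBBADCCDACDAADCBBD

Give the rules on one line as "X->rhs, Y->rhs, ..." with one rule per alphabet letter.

  step 1 ⇒ step 2: BADCB ⇒ BD·CDA·ADC·B·BD
    A ↦ CDA
    B ↦ BD
    C ↦ B
    D ↦ ADC

A->CDA, B->BD, C->B, D->ADC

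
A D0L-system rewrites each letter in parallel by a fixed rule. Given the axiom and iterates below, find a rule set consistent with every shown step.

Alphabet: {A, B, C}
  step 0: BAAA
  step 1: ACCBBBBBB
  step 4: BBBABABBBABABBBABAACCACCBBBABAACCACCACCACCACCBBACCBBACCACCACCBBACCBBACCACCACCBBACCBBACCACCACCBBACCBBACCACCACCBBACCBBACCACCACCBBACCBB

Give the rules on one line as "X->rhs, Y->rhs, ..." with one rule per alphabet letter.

A->BB, B->ACC, C->BA

  step 0 ⇒ step 1: BAAA ⇒ ACC·BB·BB·BB
    A ↦ BB
    B ↦ ACC
    C ↦ BA  (constrained at step 1)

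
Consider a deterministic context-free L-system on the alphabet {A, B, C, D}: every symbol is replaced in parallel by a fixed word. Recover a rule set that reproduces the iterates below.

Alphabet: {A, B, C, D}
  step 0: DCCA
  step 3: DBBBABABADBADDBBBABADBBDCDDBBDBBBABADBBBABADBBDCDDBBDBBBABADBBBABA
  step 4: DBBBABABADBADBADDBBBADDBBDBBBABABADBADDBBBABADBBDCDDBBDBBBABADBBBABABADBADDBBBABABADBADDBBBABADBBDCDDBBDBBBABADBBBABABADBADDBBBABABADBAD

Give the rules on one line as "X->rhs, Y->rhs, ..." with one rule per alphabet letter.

A->D, B->BA, C->DCD, D->DBB

  step 3 ⇒ step 4: DBBBABABADBADDBBBABADBBDCDDBBDBBBABADBBBABADBBDCDDBBDBBBABADBBBABA ⇒ DBB·BA·BA·BA·D·BA·D·BA·D·DBB·BA·D·DBB·DBB·BA·BA·BA·D·BA·D·DBB·BA·BA·DBB·DCD·DBB·DBB·BA·BA·DBB·BA·BA·BA·D·BA·D·DBB·BA·BA·BA·D·BA·D·DBB·BA·BA·DBB·DCD·DBB·DBB·BA·BA·DBB·BA·BA·BA·D·BA·D·DBB·BA·BA·BA·D·BA·D
    A ↦ D
    B ↦ BA
    C ↦ DCD
    D ↦ DBB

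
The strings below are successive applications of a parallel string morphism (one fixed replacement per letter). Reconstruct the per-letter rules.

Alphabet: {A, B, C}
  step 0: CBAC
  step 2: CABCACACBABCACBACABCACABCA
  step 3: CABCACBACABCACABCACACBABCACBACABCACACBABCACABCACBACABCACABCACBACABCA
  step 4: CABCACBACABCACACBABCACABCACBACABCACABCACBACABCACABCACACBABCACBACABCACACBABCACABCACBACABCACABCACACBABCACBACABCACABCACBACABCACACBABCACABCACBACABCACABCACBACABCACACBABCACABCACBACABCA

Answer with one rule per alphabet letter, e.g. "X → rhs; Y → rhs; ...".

  step 3 ⇒ step 4: CABCACBACABCACABCACACBABCACBACABCACACBABCACABCACBACABCACABCACBACABCA ⇒ CA·BCA·CBA·CA·BCA·CA·CBA·BCA·CA·BCA·CBA·CA·BCA·CA·BCA·CBA·CA·BCA·CA·BCA·CA·CBA·BCA·CBA·CA·BCA·CA·CBA·BCA·CA·BCA·CBA·CA·BCA·CA·BCA·CA·CBA·BCA·CBA·CA·BCA·CA·BCA·CBA·CA·BCA·CA·CBA·BCA·CA·BCA·CBA·CA·BCA·CA·BCA·CBA·CA·BCA·CA·CBA·BCA·CA·BCA·CBA·CA·BCA
    A ↦ BCA
    B ↦ CBA
    C ↦ CA

A->BCA, B->CBA, C->CA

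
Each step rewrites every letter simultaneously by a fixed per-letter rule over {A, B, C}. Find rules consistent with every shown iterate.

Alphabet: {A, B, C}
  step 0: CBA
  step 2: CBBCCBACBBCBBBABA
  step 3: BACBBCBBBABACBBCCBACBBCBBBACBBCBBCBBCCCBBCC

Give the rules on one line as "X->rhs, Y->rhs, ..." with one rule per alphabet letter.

  step 2 ⇒ step 3: CBBCCBACBBCBBBABA ⇒ BA·CBB·CBB·BA·BA·CBB·CC·BA·CBB·CBB·BA·CBB·CBB·CBB·CC·CBB·CC
    A ↦ CC
    B ↦ CBB
    C ↦ BA

A->CC, B->CBB, C->BA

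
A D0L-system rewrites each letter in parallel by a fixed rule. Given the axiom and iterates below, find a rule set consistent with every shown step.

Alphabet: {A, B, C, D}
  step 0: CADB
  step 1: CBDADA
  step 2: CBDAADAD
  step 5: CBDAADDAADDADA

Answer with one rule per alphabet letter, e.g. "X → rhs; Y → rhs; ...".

A->D, B->DA, C->CB, D->A

  step 1 ⇒ step 2: CBDADA ⇒ CB·DA·A·D·A·D
    A ↦ D
    B ↦ DA
    C ↦ CB
    D ↦ A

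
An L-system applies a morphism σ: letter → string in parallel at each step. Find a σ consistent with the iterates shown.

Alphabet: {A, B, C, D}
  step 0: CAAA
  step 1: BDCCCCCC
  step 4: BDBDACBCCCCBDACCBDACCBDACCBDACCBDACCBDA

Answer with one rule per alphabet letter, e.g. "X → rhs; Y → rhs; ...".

  step 0 ⇒ step 1: CAAA ⇒ BD·CC·CC·CC
    A ↦ CC
    C ↦ BD
    B ↦ A  (constrained at step 1)
    D ↦ CB  (constrained at step 1)

A->CC, B->A, C->BD, D->CB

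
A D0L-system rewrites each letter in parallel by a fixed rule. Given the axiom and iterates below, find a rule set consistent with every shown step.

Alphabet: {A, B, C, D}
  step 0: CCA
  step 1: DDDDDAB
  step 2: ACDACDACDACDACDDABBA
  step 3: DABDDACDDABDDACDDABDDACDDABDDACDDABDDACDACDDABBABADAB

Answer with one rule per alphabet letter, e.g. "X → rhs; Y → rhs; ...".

A->DAB, B->BA, C->DD, D->ACD

  step 2 ⇒ step 3: ACDACDACDACDACDDABBA ⇒ DAB·DD·ACD·DAB·DD·ACD·DAB·DD·ACD·DAB·DD·ACD·DAB·DD·ACD·ACD·DAB·BA·BA·DAB
    A ↦ DAB
    B ↦ BA
    C ↦ DD
    D ↦ ACD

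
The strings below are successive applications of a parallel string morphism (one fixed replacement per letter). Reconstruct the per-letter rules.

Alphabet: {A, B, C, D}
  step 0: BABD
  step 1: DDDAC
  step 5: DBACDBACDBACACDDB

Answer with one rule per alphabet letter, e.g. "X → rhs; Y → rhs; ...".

  step 0 ⇒ step 1: BABD ⇒ D·D·D·AC
    A ↦ D
    B ↦ D
    D ↦ AC
    C ↦ B  (constrained at step 1)

A->D, B->D, C->B, D->AC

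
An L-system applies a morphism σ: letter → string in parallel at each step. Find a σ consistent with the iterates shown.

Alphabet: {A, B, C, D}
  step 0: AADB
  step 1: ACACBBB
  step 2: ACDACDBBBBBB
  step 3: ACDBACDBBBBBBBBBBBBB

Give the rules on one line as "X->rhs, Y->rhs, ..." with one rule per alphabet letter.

  step 2 ⇒ step 3: ACDACDBBBBBB ⇒ AC·D·B·AC·D·B·BB·BB·BB·BB·BB·BB
    A ↦ AC
    B ↦ BB
    C ↦ D
    D ↦ B

A->AC, B->BB, C->D, D->B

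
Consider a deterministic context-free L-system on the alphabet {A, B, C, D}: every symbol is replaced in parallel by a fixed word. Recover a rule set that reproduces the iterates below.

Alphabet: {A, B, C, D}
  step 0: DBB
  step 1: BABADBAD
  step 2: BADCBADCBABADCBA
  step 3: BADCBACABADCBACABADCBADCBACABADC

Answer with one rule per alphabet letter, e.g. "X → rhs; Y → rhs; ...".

A->C, B->BAD, C->CA, D->BA

  step 2 ⇒ step 3: BADCBADCBABADCBA ⇒ BAD·C·BA·CA·BAD·C·BA·CA·BAD·C·BAD·C·BA·CA·BAD·C
    A ↦ C
    B ↦ BAD
    C ↦ CA
    D ↦ BA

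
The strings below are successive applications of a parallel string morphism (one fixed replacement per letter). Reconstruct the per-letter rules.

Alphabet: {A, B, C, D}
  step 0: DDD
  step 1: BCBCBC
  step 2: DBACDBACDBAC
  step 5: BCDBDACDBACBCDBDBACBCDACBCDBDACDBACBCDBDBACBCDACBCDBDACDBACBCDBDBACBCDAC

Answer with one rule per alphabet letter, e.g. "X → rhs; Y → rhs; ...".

  step 1 ⇒ step 2: BCBCBC ⇒ DB·AC·DB·AC·DB·AC
    B ↦ DB
    C ↦ AC
    A ↦ D  (constrained at step 2)
  step 0 ⇒ step 1: DDD ⇒ BC·BC·BC
    D ↦ BC

A->D, B->DB, C->AC, D->BC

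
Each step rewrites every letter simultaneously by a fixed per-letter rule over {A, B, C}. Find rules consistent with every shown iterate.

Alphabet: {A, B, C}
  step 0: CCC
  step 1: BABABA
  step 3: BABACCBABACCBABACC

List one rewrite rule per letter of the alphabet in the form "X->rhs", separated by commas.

  step 0 ⇒ step 1: CCC ⇒ BA·BA·BA
    C ↦ BA
    A ↦ B  (constrained at step 1)
    B ↦ CC  (constrained at step 1)

A->B, B->CC, C->BA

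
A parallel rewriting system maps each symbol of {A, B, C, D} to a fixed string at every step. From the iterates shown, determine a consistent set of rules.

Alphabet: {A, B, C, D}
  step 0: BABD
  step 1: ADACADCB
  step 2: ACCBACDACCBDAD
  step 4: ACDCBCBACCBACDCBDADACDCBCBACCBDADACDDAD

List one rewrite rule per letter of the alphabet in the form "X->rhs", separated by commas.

A->AC, B->AD, C->D, D->CB

  step 1 ⇒ step 2: ADACADCB ⇒ AC·CB·AC·D·AC·CB·D·AD
    A ↦ AC
    B ↦ AD
    C ↦ D
    D ↦ CB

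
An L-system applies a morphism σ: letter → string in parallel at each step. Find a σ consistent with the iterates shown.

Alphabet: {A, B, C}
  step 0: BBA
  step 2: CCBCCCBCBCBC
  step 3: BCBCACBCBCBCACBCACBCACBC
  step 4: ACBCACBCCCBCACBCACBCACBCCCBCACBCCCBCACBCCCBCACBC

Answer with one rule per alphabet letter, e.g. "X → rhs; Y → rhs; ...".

A->CC, B->AC, C->BC

  step 3 ⇒ step 4: BCBCACBCBCBCACBCACBCACBC ⇒ AC·BC·AC·BC·CC·BC·AC·BC·AC·BC·AC·BC·CC·BC·AC·BC·CC·BC·AC·BC·CC·BC·AC·BC
    A ↦ CC
    B ↦ AC
    C ↦ BC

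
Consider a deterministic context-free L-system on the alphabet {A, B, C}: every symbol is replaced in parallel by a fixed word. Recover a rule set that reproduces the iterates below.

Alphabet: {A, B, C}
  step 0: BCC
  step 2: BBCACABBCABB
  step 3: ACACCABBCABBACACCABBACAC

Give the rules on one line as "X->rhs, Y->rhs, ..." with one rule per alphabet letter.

  step 2 ⇒ step 3: BBCACABBCABB ⇒ AC·AC·CA·BB·CA·BB·AC·AC·CA·BB·AC·AC
    A ↦ BB
    B ↦ AC
    C ↦ CA

A->BB, B->AC, C->CA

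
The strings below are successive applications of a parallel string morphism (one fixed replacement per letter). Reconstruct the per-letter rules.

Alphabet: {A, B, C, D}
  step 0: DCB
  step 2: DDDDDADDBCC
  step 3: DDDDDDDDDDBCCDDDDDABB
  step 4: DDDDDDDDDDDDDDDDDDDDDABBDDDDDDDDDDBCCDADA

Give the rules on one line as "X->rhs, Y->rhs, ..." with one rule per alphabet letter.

A->BCC, B->DA, C->B, D->DD

  step 3 ⇒ step 4: DDDDDDDDDDBCCDDDDDABB ⇒ DD·DD·DD·DD·DD·DD·DD·DD·DD·DD·DA·B·B·DD·DD·DD·DD·DD·BCC·DA·DA
    A ↦ BCC
    B ↦ DA
    C ↦ B
    D ↦ DD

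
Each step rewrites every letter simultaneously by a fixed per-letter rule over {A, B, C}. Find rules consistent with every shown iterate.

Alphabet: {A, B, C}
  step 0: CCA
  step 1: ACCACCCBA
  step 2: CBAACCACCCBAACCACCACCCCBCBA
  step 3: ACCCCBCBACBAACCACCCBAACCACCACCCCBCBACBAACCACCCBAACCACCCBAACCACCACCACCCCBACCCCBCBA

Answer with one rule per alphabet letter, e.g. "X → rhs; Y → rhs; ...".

  step 2 ⇒ step 3: CBAACCACCCBAACCACCACCCCBCBA ⇒ ACC·CCB·CBA·CBA·ACC·ACC·CBA·ACC·ACC·ACC·CCB·CBA·CBA·ACC·ACC·CBA·ACC·ACC·CBA·ACC·ACC·ACC·ACC·CCB·ACC·CCB·CBA
    A ↦ CBA
    B ↦ CCB
    C ↦ ACC

A->CBA, B->CCB, C->ACC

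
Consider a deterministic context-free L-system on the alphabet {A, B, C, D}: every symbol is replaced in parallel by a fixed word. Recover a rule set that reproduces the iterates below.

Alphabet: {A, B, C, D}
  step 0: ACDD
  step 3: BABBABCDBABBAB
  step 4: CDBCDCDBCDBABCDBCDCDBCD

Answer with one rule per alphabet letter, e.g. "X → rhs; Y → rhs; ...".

A->B, B->CD, C->BA, D->B

  step 3 ⇒ step 4: BABBABCDBABBAB ⇒ CD·B·CD·CD·B·CD·BA·B·CD·B·CD·CD·B·CD
    A ↦ B
    B ↦ CD
    C ↦ BA
    D ↦ B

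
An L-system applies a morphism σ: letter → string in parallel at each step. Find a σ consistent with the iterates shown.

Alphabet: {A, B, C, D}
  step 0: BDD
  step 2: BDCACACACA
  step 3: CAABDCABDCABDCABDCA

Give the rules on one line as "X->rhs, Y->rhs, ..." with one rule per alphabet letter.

  step 2 ⇒ step 3: BDCACACACA ⇒ C·AA·BD·CA·BD·CA·BD·CA·BD·CA
    A ↦ CA
    B ↦ C
    C ↦ BD
    D ↦ AA

A->CA, B->C, C->BD, D->AA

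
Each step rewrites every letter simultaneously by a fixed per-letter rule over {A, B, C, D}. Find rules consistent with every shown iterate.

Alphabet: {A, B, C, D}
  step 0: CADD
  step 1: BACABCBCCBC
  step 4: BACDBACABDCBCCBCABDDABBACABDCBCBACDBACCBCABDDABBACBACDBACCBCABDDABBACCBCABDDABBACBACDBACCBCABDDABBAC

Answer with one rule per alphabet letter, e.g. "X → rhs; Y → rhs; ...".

  step 0 ⇒ step 1: CADD ⇒ BAC·AB·CBC·CBC
    A ↦ AB
    C ↦ BAC
    D ↦ CBC
    B ↦ D  (constrained at step 1)

A->AB, B->D, C->BAC, D->CBC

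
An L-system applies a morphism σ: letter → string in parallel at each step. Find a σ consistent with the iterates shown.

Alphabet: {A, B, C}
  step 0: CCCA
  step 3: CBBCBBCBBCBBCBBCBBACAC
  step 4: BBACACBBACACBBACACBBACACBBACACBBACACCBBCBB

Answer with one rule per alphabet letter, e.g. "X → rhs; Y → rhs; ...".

  step 3 ⇒ step 4: CBBCBBCBBCBBCBBCBBACAC ⇒ BB·AC·AC·BB·AC·AC·BB·AC·AC·BB·AC·AC·BB·AC·AC·BB·AC·AC·C·BB·C·BB
    A ↦ C
    B ↦ AC
    C ↦ BB

A->C, B->AC, C->BB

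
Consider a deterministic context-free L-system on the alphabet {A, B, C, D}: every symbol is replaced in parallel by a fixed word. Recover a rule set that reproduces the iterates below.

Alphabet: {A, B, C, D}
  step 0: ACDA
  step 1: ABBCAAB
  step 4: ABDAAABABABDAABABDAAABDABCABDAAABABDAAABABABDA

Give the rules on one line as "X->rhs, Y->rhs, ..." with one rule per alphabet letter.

  step 0 ⇒ step 1: ACDA ⇒ AB·BC·A·AB
    A ↦ AB
    C ↦ BC
    D ↦ A
    B ↦ DA  (constrained at step 1)

A->AB, B->DA, C->BC, D->A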